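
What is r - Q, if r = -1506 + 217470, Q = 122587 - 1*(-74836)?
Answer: 18541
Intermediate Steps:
Q = 197423 (Q = 122587 + 74836 = 197423)
r = 215964
r - Q = 215964 - 1*197423 = 215964 - 197423 = 18541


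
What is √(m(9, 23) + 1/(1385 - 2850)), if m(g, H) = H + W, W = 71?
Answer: 3*√22415965/1465 ≈ 9.6953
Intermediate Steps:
m(g, H) = 71 + H (m(g, H) = H + 71 = 71 + H)
√(m(9, 23) + 1/(1385 - 2850)) = √((71 + 23) + 1/(1385 - 2850)) = √(94 + 1/(-1465)) = √(94 - 1/1465) = √(137709/1465) = 3*√22415965/1465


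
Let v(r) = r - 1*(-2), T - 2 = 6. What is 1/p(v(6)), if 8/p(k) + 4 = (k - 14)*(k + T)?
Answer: -25/2 ≈ -12.500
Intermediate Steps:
T = 8 (T = 2 + 6 = 8)
v(r) = 2 + r (v(r) = r + 2 = 2 + r)
p(k) = 8/(-4 + (-14 + k)*(8 + k)) (p(k) = 8/(-4 + (k - 14)*(k + 8)) = 8/(-4 + (-14 + k)*(8 + k)))
1/p(v(6)) = 1/(8/(-116 + (2 + 6)² - 6*(2 + 6))) = 1/(8/(-116 + 8² - 6*8)) = 1/(8/(-116 + 64 - 48)) = 1/(8/(-100)) = 1/(8*(-1/100)) = 1/(-2/25) = -25/2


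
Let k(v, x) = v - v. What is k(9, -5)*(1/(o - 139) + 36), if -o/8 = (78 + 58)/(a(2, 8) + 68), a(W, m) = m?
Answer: 0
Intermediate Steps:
o = -272/19 (o = -8*(78 + 58)/(8 + 68) = -1088/76 = -8*34/19 = -272/19 ≈ -14.316)
k(v, x) = 0
k(9, -5)*(1/(o - 139) + 36) = 0*(1/(-272/19 - 139) + 36) = 0*(1/(-2913/19) + 36) = 0*(-19/2913 + 36) = 0*(104849/2913) = 0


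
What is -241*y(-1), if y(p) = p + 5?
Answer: -964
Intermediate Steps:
y(p) = 5 + p
-241*y(-1) = -241*(5 - 1) = -241*4 = -964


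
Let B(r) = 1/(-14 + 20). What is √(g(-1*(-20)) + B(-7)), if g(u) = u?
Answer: 11*√6/6 ≈ 4.4907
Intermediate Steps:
B(r) = ⅙ (B(r) = 1/6 = ⅙)
√(g(-1*(-20)) + B(-7)) = √(-1*(-20) + ⅙) = √(20 + ⅙) = √(121/6) = 11*√6/6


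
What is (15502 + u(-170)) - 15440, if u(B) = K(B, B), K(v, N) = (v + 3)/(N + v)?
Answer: 21247/340 ≈ 62.491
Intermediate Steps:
K(v, N) = (3 + v)/(N + v)
u(B) = (3 + B)/(2*B) (u(B) = (3 + B)/(B + B) = (3 + B)/((2*B)) = (1/(2*B))*(3 + B) = (3 + B)/(2*B))
(15502 + u(-170)) - 15440 = (15502 + (½)*(3 - 170)/(-170)) - 15440 = (15502 + (½)*(-1/170)*(-167)) - 15440 = (15502 + 167/340) - 15440 = 5270847/340 - 15440 = 21247/340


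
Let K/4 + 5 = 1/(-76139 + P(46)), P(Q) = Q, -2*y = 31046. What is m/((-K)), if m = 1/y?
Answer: -76093/23623894872 ≈ -3.2210e-6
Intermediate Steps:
y = -15523 (y = -½*31046 = -15523)
m = -1/15523 (m = 1/(-15523) = -1/15523 ≈ -6.4421e-5)
K = -1521864/76093 (K = -20 + 4/(-76139 + 46) = -20 + 4/(-76093) = -20 + 4*(-1/76093) = -20 - 4/76093 = -1521864/76093 ≈ -20.000)
m/((-K)) = -1/(15523*((-1*(-1521864/76093)))) = -1/(15523*1521864/76093) = -1/15523*76093/1521864 = -76093/23623894872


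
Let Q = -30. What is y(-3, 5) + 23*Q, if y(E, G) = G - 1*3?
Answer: -688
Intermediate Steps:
y(E, G) = -3 + G (y(E, G) = G - 3 = -3 + G)
y(-3, 5) + 23*Q = (-3 + 5) + 23*(-30) = 2 - 690 = -688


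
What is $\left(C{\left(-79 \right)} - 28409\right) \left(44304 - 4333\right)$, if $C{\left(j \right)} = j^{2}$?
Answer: $-886077128$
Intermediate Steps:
$\left(C{\left(-79 \right)} - 28409\right) \left(44304 - 4333\right) = \left(\left(-79\right)^{2} - 28409\right) \left(44304 - 4333\right) = \left(6241 - 28409\right) 39971 = \left(-22168\right) 39971 = -886077128$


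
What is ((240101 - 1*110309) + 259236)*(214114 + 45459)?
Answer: 100981165044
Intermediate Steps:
((240101 - 1*110309) + 259236)*(214114 + 45459) = ((240101 - 110309) + 259236)*259573 = (129792 + 259236)*259573 = 389028*259573 = 100981165044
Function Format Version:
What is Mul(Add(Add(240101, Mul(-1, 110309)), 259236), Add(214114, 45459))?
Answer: 100981165044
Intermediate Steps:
Mul(Add(Add(240101, Mul(-1, 110309)), 259236), Add(214114, 45459)) = Mul(Add(Add(240101, -110309), 259236), 259573) = Mul(Add(129792, 259236), 259573) = Mul(389028, 259573) = 100981165044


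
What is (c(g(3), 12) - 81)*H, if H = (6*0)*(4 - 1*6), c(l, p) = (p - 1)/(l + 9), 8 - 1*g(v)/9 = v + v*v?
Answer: 0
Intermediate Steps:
g(v) = 72 - 9*v - 9*v² (g(v) = 72 - 9*(v + v*v) = 72 - 9*(v + v²) = 72 + (-9*v - 9*v²) = 72 - 9*v - 9*v²)
c(l, p) = (-1 + p)/(9 + l)
H = 0 (H = 0*(4 - 6) = 0*(-2) = 0)
(c(g(3), 12) - 81)*H = ((-1 + 12)/(9 + (72 - 9*3 - 9*3²)) - 81)*0 = (11/(9 + (72 - 27 - 9*9)) - 81)*0 = (11/(9 + (72 - 27 - 81)) - 81)*0 = (11/(9 - 36) - 81)*0 = (11/(-27) - 81)*0 = (-1/27*11 - 81)*0 = (-11/27 - 81)*0 = -2198/27*0 = 0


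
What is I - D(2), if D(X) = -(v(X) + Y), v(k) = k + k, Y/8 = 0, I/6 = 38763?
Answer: 232582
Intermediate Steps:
I = 232578 (I = 6*38763 = 232578)
Y = 0 (Y = 8*0 = 0)
v(k) = 2*k
D(X) = -2*X (D(X) = -(2*X + 0) = -2*X)
I - D(2) = 232578 - (-2)*2 = 232578 - 1*(-4) = 232578 + 4 = 232582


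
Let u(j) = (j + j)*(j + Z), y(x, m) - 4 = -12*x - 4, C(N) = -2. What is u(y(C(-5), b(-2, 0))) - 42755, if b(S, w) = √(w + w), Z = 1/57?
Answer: -790441/19 ≈ -41602.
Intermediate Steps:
Z = 1/57 ≈ 0.017544
b(S, w) = √2*√w (b(S, w) = √(2*w) = √2*√w)
y(x, m) = -12*x (y(x, m) = 4 + (-12*x - 4) = 4 + (-4 - 12*x) = -12*x)
u(j) = 2*j*(1/57 + j) (u(j) = (j + j)*(j + 1/57) = (2*j)*(1/57 + j) = 2*j*(1/57 + j))
u(y(C(-5), b(-2, 0))) - 42755 = 2*(-12*(-2))*(1 + 57*(-12*(-2)))/57 - 42755 = (2/57)*24*(1 + 57*24) - 42755 = (2/57)*24*(1 + 1368) - 42755 = (2/57)*24*1369 - 42755 = 21904/19 - 42755 = -790441/19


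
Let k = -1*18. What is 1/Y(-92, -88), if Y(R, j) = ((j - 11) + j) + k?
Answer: -1/205 ≈ -0.0048781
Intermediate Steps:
k = -18
Y(R, j) = -29 + 2*j (Y(R, j) = ((j - 11) + j) - 18 = ((-11 + j) + j) - 18 = (-11 + 2*j) - 18 = -29 + 2*j)
1/Y(-92, -88) = 1/(-29 + 2*(-88)) = 1/(-29 - 176) = 1/(-205) = -1/205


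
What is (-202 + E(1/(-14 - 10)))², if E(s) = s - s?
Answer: 40804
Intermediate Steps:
E(s) = 0
(-202 + E(1/(-14 - 10)))² = (-202 + 0)² = (-202)² = 40804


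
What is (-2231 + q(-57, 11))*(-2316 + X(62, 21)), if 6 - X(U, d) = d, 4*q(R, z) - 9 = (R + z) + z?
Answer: 10431225/2 ≈ 5.2156e+6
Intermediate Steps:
q(R, z) = 9/4 + z/2 + R/4 (q(R, z) = 9/4 + ((R + z) + z)/4 = 9/4 + (R + 2*z)/4 = 9/4 + (z/2 + R/4) = 9/4 + z/2 + R/4)
X(U, d) = 6 - d
(-2231 + q(-57, 11))*(-2316 + X(62, 21)) = (-2231 + (9/4 + (½)*11 + (¼)*(-57)))*(-2316 + (6 - 1*21)) = (-2231 + (9/4 + 11/2 - 57/4))*(-2316 + (6 - 21)) = (-2231 - 13/2)*(-2316 - 15) = -4475/2*(-2331) = 10431225/2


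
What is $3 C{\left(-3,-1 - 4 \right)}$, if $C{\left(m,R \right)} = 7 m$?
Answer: $-63$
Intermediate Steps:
$3 C{\left(-3,-1 - 4 \right)} = 3 \cdot 7 \left(-3\right) = 3 \left(-21\right) = -63$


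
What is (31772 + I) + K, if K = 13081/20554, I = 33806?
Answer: 1347903293/20554 ≈ 65579.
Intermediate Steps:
K = 13081/20554 (K = 13081*(1/20554) = 13081/20554 ≈ 0.63642)
(31772 + I) + K = (31772 + 33806) + 13081/20554 = 65578 + 13081/20554 = 1347903293/20554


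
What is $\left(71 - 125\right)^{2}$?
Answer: $2916$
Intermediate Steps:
$\left(71 - 125\right)^{2} = \left(-54\right)^{2} = 2916$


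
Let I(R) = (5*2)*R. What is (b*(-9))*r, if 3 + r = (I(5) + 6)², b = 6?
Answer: -169182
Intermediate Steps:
I(R) = 10*R
r = 3133 (r = -3 + (10*5 + 6)² = -3 + (50 + 6)² = -3 + 56² = -3 + 3136 = 3133)
(b*(-9))*r = (6*(-9))*3133 = -54*3133 = -169182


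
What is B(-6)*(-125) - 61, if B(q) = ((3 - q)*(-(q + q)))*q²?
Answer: -486061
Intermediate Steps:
B(q) = -2*q³*(3 - q) (B(q) = ((3 - q)*(-2*q))*q² = (-2*q*(3 - q))*q² = -2*q³*(3 - q))
B(-6)*(-125) - 61 = (2*(-6)³*(-3 - 6))*(-125) - 61 = (2*(-216)*(-9))*(-125) - 61 = 3888*(-125) - 61 = -486000 - 61 = -486061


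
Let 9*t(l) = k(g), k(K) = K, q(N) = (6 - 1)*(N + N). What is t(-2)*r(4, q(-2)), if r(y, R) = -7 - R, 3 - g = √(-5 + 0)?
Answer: 13/3 - 13*I*√5/9 ≈ 4.3333 - 3.2299*I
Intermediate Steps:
q(N) = 10*N (q(N) = 5*(2*N) = 10*N)
g = 3 - I*√5 (g = 3 - √(-5 + 0) = 3 - √(-5) = 3 - I*√5 ≈ 3.0 - 2.2361*I)
t(l) = ⅓ - I*√5/9 (t(l) = (3 - I*√5)/9 = ⅓ - I*√5/9)
t(-2)*r(4, q(-2)) = (⅓ - I*√5/9)*(-7 - 10*(-2)) = (⅓ - I*√5/9)*(-7 - 1*(-20)) = (⅓ - I*√5/9)*(-7 + 20) = (⅓ - I*√5/9)*13 = 13/3 - 13*I*√5/9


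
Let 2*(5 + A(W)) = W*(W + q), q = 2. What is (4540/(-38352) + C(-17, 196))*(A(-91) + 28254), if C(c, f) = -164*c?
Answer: 1726691310773/19176 ≈ 9.0044e+7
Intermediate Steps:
A(W) = -5 + W*(2 + W)/2 (A(W) = -5 + (W*(W + 2))/2 = -5 + (W*(2 + W))/2 = -5 + W*(2 + W)/2)
(4540/(-38352) + C(-17, 196))*(A(-91) + 28254) = (4540/(-38352) - 164*(-17))*((-5 - 91 + (1/2)*(-91)**2) + 28254) = (4540*(-1/38352) + 2788)*((-5 - 91 + (1/2)*8281) + 28254) = (-1135/9588 + 2788)*((-5 - 91 + 8281/2) + 28254) = 26730209*(8089/2 + 28254)/9588 = (26730209/9588)*(64597/2) = 1726691310773/19176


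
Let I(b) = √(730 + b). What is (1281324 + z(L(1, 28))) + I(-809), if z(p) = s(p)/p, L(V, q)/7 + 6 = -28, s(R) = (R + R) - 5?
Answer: 304955593/238 + I*√79 ≈ 1.2813e+6 + 8.8882*I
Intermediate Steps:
s(R) = -5 + 2*R (s(R) = 2*R - 5 = -5 + 2*R)
L(V, q) = -238 (L(V, q) = -42 + 7*(-28) = -42 - 196 = -238)
z(p) = (-5 + 2*p)/p
(1281324 + z(L(1, 28))) + I(-809) = (1281324 + (2 - 5/(-238))) + √(730 - 809) = (1281324 + (2 - 5*(-1/238))) + √(-79) = (1281324 + (2 + 5/238)) + I*√79 = (1281324 + 481/238) + I*√79 = 304955593/238 + I*√79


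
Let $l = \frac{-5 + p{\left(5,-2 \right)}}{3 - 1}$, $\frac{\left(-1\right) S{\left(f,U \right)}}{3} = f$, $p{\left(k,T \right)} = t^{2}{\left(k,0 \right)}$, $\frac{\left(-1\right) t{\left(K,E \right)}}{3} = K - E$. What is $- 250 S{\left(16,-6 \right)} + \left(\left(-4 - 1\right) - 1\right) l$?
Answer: $11340$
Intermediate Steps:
$t{\left(K,E \right)} = - 3 K + 3 E$ ($t{\left(K,E \right)} = - 3 \left(K - E\right) = - 3 K + 3 E$)
$p{\left(k,T \right)} = 9 k^{2}$ ($p{\left(k,T \right)} = \left(- 3 k + 3 \cdot 0\right)^{2} = \left(- 3 k + 0\right)^{2} = \left(- 3 k\right)^{2} = 9 k^{2}$)
$S{\left(f,U \right)} = - 3 f$
$l = 110$ ($l = \frac{-5 + 9 \cdot 5^{2}}{3 - 1} = \frac{-5 + 9 \cdot 25}{2} = \left(-5 + 225\right) \frac{1}{2} = 220 \cdot \frac{1}{2} = 110$)
$- 250 S{\left(16,-6 \right)} + \left(\left(-4 - 1\right) - 1\right) l = - 250 \left(\left(-3\right) 16\right) + \left(\left(-4 - 1\right) - 1\right) 110 = \left(-250\right) \left(-48\right) + \left(-5 - 1\right) 110 = 12000 - 660 = 11340$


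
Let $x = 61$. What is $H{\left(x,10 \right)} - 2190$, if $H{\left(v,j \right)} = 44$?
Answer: $-2146$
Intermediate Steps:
$H{\left(x,10 \right)} - 2190 = 44 - 2190 = -2146$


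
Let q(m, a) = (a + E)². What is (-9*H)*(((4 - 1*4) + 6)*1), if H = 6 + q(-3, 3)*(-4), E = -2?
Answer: -108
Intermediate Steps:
q(m, a) = (-2 + a)² (q(m, a) = (a - 2)² = (-2 + a)²)
H = 2 (H = 6 + (-2 + 3)²*(-4) = 6 + 1²*(-4) = 6 + 1*(-4) = 6 - 4 = 2)
(-9*H)*(((4 - 1*4) + 6)*1) = (-9*2)*(((4 - 1*4) + 6)*1) = -18*((4 - 4) + 6) = -18*(0 + 6) = -108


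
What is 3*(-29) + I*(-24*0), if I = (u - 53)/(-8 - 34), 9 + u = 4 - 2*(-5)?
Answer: -87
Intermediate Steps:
u = 5 (u = -9 + (4 - 2*(-5)) = -9 + (4 + 10) = -9 + 14 = 5)
I = 8/7 (I = (5 - 53)/(-8 - 34) = -48/(-42) = -48*(-1/42) = 8/7 ≈ 1.1429)
3*(-29) + I*(-24*0) = 3*(-29) + 8*(-24*0)/7 = -87 + (8/7)*0 = -87 + 0 = -87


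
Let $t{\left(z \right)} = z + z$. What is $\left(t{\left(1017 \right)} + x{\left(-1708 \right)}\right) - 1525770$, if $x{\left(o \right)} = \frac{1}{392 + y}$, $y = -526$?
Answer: $- \frac{204180625}{134} \approx -1.5237 \cdot 10^{6}$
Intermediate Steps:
$x{\left(o \right)} = - \frac{1}{134}$ ($x{\left(o \right)} = \frac{1}{392 - 526} = \frac{1}{-134} = - \frac{1}{134}$)
$t{\left(z \right)} = 2 z$
$\left(t{\left(1017 \right)} + x{\left(-1708 \right)}\right) - 1525770 = \left(2 \cdot 1017 - \frac{1}{134}\right) - 1525770 = \left(2034 - \frac{1}{134}\right) - 1525770 = \frac{272555}{134} - 1525770 = - \frac{204180625}{134}$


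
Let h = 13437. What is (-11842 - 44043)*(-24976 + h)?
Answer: 644857015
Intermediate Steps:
(-11842 - 44043)*(-24976 + h) = (-11842 - 44043)*(-24976 + 13437) = -55885*(-11539) = 644857015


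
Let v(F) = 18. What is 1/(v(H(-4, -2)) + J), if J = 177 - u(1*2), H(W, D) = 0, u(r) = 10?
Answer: 1/185 ≈ 0.0054054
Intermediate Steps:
J = 167 (J = 177 - 1*10 = 177 - 10 = 167)
1/(v(H(-4, -2)) + J) = 1/(18 + 167) = 1/185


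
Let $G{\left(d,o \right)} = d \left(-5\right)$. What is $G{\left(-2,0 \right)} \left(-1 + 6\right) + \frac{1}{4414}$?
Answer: $\frac{220701}{4414} \approx 50.0$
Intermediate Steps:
$G{\left(d,o \right)} = - 5 d$
$G{\left(-2,0 \right)} \left(-1 + 6\right) + \frac{1}{4414} = \left(-5\right) \left(-2\right) \left(-1 + 6\right) + \frac{1}{4414} = 10 \cdot 5 + \frac{1}{4414} = 50 + \frac{1}{4414} = \frac{220701}{4414}$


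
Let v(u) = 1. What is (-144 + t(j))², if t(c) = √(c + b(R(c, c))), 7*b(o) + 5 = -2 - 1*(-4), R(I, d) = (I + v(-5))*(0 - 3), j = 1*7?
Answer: (1008 - √322)²/49 ≈ 20004.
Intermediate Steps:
j = 7
R(I, d) = -3 - 3*I (R(I, d) = (I + 1)*(0 - 3) = (1 + I)*(-3) = -3 - 3*I)
b(o) = -3/7 (b(o) = -5/7 + (-2 - 1*(-4))/7 = -5/7 + (-2 + 4)/7 = -5/7 + (⅐)*2 = -5/7 + 2/7 = -3/7)
t(c) = √(-3/7 + c) (t(c) = √(c - 3/7) = √(-3/7 + c))
(-144 + t(j))² = (-144 + √(-21 + 49*7)/7)² = (-144 + √(-21 + 343)/7)² = (-144 + √322/7)²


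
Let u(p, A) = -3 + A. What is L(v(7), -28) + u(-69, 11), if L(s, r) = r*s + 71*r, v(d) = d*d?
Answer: -3352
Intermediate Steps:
v(d) = d²
L(s, r) = 71*r + r*s
L(v(7), -28) + u(-69, 11) = -28*(71 + 7²) + (-3 + 11) = -28*(71 + 49) + 8 = -28*120 + 8 = -3360 + 8 = -3352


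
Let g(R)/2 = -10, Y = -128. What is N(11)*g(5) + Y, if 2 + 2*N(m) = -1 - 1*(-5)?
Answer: -148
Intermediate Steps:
N(m) = 1 (N(m) = -1 + (-1 - 1*(-5))/2 = -1 + (-1 + 5)/2 = -1 + (1/2)*4 = -1 + 2 = 1)
g(R) = -20 (g(R) = 2*(-10) = -20)
N(11)*g(5) + Y = 1*(-20) - 128 = -20 - 128 = -148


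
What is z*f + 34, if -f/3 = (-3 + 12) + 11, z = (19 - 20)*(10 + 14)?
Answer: 1474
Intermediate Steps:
z = -24 (z = -1*24 = -24)
f = -60 (f = -3*((-3 + 12) + 11) = -3*(9 + 11) = -3*20 = -60)
z*f + 34 = -24*(-60) + 34 = 1440 + 34 = 1474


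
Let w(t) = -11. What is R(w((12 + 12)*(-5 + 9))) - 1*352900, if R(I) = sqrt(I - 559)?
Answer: -352900 + I*sqrt(570) ≈ -3.529e+5 + 23.875*I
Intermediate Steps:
R(I) = sqrt(-559 + I)
R(w((12 + 12)*(-5 + 9))) - 1*352900 = sqrt(-559 - 11) - 1*352900 = sqrt(-570) - 352900 = I*sqrt(570) - 352900 = -352900 + I*sqrt(570)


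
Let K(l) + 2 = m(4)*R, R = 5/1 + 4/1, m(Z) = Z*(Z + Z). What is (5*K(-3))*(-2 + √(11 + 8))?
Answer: -2860 + 1430*√19 ≈ 3373.2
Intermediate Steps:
m(Z) = 2*Z² (m(Z) = Z*(2*Z) = 2*Z²)
R = 9 (R = 5*1 + 4*1 = 5 + 4 = 9)
K(l) = 286 (K(l) = -2 + (2*4²)*9 = -2 + (2*16)*9 = -2 + 32*9 = -2 + 288 = 286)
(5*K(-3))*(-2 + √(11 + 8)) = (5*286)*(-2 + √(11 + 8)) = 1430*(-2 + √19) = -2860 + 1430*√19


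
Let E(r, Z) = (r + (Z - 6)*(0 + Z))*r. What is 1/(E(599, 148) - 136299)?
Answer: 1/12811086 ≈ 7.8057e-8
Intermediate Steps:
E(r, Z) = r*(r + Z*(-6 + Z)) (E(r, Z) = (r + (-6 + Z)*Z)*r = (r + Z*(-6 + Z))*r = r*(r + Z*(-6 + Z)))
1/(E(599, 148) - 136299) = 1/(599*(599 + 148² - 6*148) - 136299) = 1/(599*(599 + 21904 - 888) - 136299) = 1/(599*21615 - 136299) = 1/(12947385 - 136299) = 1/12811086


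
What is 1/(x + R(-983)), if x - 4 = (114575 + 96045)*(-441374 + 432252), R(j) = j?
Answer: -1/1921276619 ≈ -5.2049e-10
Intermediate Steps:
x = -1921275636 (x = 4 + (114575 + 96045)*(-441374 + 432252) = 4 + 210620*(-9122) = 4 - 1921275640 = -1921275636)
1/(x + R(-983)) = 1/(-1921275636 - 983) = 1/(-1921276619) = -1/1921276619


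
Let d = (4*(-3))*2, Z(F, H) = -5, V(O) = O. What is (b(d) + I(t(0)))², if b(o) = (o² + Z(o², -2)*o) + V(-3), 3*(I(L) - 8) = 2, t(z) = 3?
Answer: 4431025/9 ≈ 4.9234e+5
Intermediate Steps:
I(L) = 26/3 (I(L) = 8 + (⅓)*2 = 8 + ⅔ = 26/3)
d = -24 (d = -12*2 = -24)
b(o) = -3 + o² - 5*o (b(o) = (o² - 5*o) - 3 = -3 + o² - 5*o)
(b(d) + I(t(0)))² = ((-3 + (-24)² - 5*(-24)) + 26/3)² = ((-3 + 576 + 120) + 26/3)² = (693 + 26/3)² = (2105/3)² = 4431025/9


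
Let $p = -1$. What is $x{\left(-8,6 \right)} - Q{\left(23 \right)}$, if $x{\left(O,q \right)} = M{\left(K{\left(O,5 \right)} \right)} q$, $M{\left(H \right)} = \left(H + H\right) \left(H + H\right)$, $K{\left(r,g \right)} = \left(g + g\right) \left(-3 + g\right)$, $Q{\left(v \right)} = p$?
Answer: $9601$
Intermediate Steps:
$Q{\left(v \right)} = -1$
$K{\left(r,g \right)} = 2 g \left(-3 + g\right)$
$M{\left(H \right)} = 4 H^{2}$ ($M{\left(H \right)} = 2 H 2 H = 4 H^{2}$)
$x{\left(O,q \right)} = 1600 q$ ($x{\left(O,q \right)} = 4 \left(2 \cdot 5 \left(-3 + 5\right)\right)^{2} q = 4 \left(2 \cdot 5 \cdot 2\right)^{2} q = 4 \cdot 20^{2} q = 4 \cdot 400 q = 1600 q$)
$x{\left(-8,6 \right)} - Q{\left(23 \right)} = 1600 \cdot 6 - -1 = 9600 + 1 = 9601$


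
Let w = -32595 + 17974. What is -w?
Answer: 14621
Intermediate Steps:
w = -14621
-w = -1*(-14621) = 14621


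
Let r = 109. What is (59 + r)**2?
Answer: 28224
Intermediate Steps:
(59 + r)**2 = (59 + 109)**2 = 168**2 = 28224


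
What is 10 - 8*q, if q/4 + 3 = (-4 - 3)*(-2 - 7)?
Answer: -1910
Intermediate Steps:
q = 240 (q = -12 + 4*((-4 - 3)*(-2 - 7)) = -12 + 4*(-7*(-9)) = -12 + 4*63 = -12 + 252 = 240)
10 - 8*q = 10 - 8*240 = 10 - 1920 = -1910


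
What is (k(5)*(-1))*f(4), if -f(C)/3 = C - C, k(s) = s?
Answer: 0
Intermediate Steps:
f(C) = 0 (f(C) = -3*(C - C) = -3*0 = 0)
(k(5)*(-1))*f(4) = (5*(-1))*0 = -5*0 = 0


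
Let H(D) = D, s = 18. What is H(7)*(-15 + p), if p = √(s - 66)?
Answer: -105 + 28*I*√3 ≈ -105.0 + 48.497*I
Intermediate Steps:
p = 4*I*√3 (p = √(18 - 66) = √(-48) = 4*I*√3 ≈ 6.9282*I)
H(7)*(-15 + p) = 7*(-15 + 4*I*√3) = -105 + 28*I*√3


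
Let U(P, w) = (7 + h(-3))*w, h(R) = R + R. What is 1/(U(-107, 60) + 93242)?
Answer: 1/93302 ≈ 1.0718e-5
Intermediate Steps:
h(R) = 2*R
U(P, w) = w (U(P, w) = (7 + 2*(-3))*w = (7 - 6)*w = 1*w = w)
1/(U(-107, 60) + 93242) = 1/(60 + 93242) = 1/93302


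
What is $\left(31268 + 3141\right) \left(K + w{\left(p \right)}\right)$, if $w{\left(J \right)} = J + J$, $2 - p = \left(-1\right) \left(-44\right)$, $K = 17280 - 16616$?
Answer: $19957220$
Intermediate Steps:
$K = 664$ ($K = 17280 - 16616 = 664$)
$p = -42$ ($p = 2 - \left(-1\right) \left(-44\right) = 2 - 44 = -42$)
$w{\left(J \right)} = 2 J$
$\left(31268 + 3141\right) \left(K + w{\left(p \right)}\right) = \left(31268 + 3141\right) \left(664 + 2 \left(-42\right)\right) = 34409 \left(664 - 84\right) = 34409 \cdot 580 = 19957220$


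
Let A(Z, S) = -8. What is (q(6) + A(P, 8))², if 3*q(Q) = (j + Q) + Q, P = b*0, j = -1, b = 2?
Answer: 169/9 ≈ 18.778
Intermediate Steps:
P = 0 (P = 2*0 = 0)
q(Q) = -⅓ + 2*Q/3 (q(Q) = ((-1 + Q) + Q)/3 = (-1 + 2*Q)/3 = -⅓ + 2*Q/3)
(q(6) + A(P, 8))² = ((-⅓ + (⅔)*6) - 8)² = ((-⅓ + 4) - 8)² = (11/3 - 8)² = (-13/3)² = 169/9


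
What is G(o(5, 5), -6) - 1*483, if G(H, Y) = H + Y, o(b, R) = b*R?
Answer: -464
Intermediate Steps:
o(b, R) = R*b
G(o(5, 5), -6) - 1*483 = (5*5 - 6) - 1*483 = (25 - 6) - 483 = 19 - 483 = -464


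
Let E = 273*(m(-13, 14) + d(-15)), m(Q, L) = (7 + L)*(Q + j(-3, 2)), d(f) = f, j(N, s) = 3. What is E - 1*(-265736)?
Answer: 204311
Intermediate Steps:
m(Q, L) = (3 + Q)*(7 + L) (m(Q, L) = (7 + L)*(Q + 3) = (7 + L)*(3 + Q) = (3 + Q)*(7 + L))
E = -61425 (E = 273*((21 + 3*14 + 7*(-13) + 14*(-13)) - 15) = 273*((21 + 42 - 91 - 182) - 15) = 273*(-210 - 15) = 273*(-225) = -61425)
E - 1*(-265736) = -61425 - 1*(-265736) = -61425 + 265736 = 204311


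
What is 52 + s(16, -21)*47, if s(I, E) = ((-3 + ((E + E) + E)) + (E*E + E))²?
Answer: 5889904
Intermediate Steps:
s(I, E) = (-3 + E² + 4*E)² (s(I, E) = ((-3 + (2*E + E)) + (E² + E))² = ((-3 + 3*E) + (E + E²))² = (-3 + E² + 4*E)²)
52 + s(16, -21)*47 = 52 + (-3 + (-21)² + 4*(-21))²*47 = 52 + (-3 + 441 - 84)²*47 = 52 + 354²*47 = 52 + 125316*47 = 52 + 5889852 = 5889904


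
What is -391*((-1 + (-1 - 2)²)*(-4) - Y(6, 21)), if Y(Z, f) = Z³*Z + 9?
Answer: 522767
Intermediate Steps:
Y(Z, f) = 9 + Z⁴ (Y(Z, f) = Z⁴ + 9 = 9 + Z⁴)
-391*((-1 + (-1 - 2)²)*(-4) - Y(6, 21)) = -391*((-1 + (-1 - 2)²)*(-4) - (9 + 6⁴)) = -391*((-1 + (-3)²)*(-4) - (9 + 1296)) = -391*((-1 + 9)*(-4) - 1*1305) = -391*(8*(-4) - 1305) = -391*(-32 - 1305) = -391*(-1337) = 522767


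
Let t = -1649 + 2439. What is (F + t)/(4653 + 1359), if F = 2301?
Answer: 3091/6012 ≈ 0.51414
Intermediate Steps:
t = 790
(F + t)/(4653 + 1359) = (2301 + 790)/(4653 + 1359) = 3091/6012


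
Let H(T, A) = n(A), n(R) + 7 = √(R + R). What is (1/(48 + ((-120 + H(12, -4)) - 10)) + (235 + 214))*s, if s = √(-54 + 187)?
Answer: 2*(449*√266 + 19980*I*√133)/(2*√2 + 89*I) ≈ 5178.0 - 0.0041139*I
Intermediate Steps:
n(R) = -7 + √2*√R (n(R) = -7 + √(R + R) = -7 + √(2*R) = -7 + √2*√R)
H(T, A) = -7 + √2*√A
s = √133 ≈ 11.533
(1/(48 + ((-120 + H(12, -4)) - 10)) + (235 + 214))*s = (1/(48 + ((-120 + (-7 + √2*√(-4))) - 10)) + (235 + 214))*√133 = (1/(48 + ((-120 + (-7 + √2*(2*I))) - 10)) + 449)*√133 = (1/(48 + ((-120 + (-7 + 2*I*√2)) - 10)) + 449)*√133 = (1/(48 + ((-127 + 2*I*√2) - 10)) + 449)*√133 = (1/(48 + (-137 + 2*I*√2)) + 449)*√133 = (1/(-89 + 2*I*√2) + 449)*√133 = (449 + 1/(-89 + 2*I*√2))*√133 = √133*(449 + 1/(-89 + 2*I*√2))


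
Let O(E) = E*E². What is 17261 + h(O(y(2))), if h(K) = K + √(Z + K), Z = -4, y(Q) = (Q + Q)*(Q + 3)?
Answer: 25261 + 2*√1999 ≈ 25350.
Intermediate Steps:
y(Q) = 2*Q*(3 + Q) (y(Q) = (2*Q)*(3 + Q) = 2*Q*(3 + Q))
O(E) = E³
h(K) = K + √(-4 + K)
17261 + h(O(y(2))) = 17261 + ((2*2*(3 + 2))³ + √(-4 + (2*2*(3 + 2))³)) = 17261 + ((2*2*5)³ + √(-4 + (2*2*5)³)) = 17261 + (20³ + √(-4 + 20³)) = 17261 + (8000 + √(-4 + 8000)) = 17261 + (8000 + √7996) = 17261 + (8000 + 2*√1999) = 25261 + 2*√1999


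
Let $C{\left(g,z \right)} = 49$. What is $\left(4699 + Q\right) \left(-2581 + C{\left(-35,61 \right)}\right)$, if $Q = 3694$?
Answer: $-21251076$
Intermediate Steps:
$\left(4699 + Q\right) \left(-2581 + C{\left(-35,61 \right)}\right) = \left(4699 + 3694\right) \left(-2581 + 49\right) = 8393 \left(-2532\right) = -21251076$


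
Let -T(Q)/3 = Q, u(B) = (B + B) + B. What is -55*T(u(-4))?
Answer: -1980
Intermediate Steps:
u(B) = 3*B (u(B) = 2*B + B = 3*B)
T(Q) = -3*Q
-55*T(u(-4)) = -(-165)*3*(-4) = -(-165)*(-12) = -55*36 = -1980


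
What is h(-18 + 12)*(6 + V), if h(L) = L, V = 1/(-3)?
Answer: -34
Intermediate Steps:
V = -⅓ ≈ -0.33333
h(-18 + 12)*(6 + V) = (-18 + 12)*(6 - ⅓) = -6*17/3 = -34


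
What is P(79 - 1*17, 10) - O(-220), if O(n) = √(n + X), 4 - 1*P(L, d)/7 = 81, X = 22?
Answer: -539 - 3*I*√22 ≈ -539.0 - 14.071*I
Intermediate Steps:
P(L, d) = -539 (P(L, d) = 28 - 7*81 = 28 - 567 = -539)
O(n) = √(22 + n) (O(n) = √(n + 22) = √(22 + n))
P(79 - 1*17, 10) - O(-220) = -539 - √(22 - 220) = -539 - √(-198) = -539 - 3*I*√22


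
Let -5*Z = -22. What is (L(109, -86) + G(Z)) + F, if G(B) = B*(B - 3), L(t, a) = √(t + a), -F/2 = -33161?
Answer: 1658204/25 + √23 ≈ 66333.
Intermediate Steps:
F = 66322 (F = -2*(-33161) = 66322)
L(t, a) = √(a + t)
Z = 22/5 (Z = -⅕*(-22) = 22/5 ≈ 4.4000)
G(B) = B*(-3 + B)
(L(109, -86) + G(Z)) + F = (√(-86 + 109) + 22*(-3 + 22/5)/5) + 66322 = (√23 + (22/5)*(7/5)) + 66322 = (√23 + 154/25) + 66322 = (154/25 + √23) + 66322 = 1658204/25 + √23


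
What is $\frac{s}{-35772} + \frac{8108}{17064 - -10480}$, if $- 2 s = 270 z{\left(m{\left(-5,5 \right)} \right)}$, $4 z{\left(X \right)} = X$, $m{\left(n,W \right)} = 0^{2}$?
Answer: $\frac{2027}{6886} \approx 0.29437$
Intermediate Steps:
$m{\left(n,W \right)} = 0$
$z{\left(X \right)} = \frac{X}{4}$
$s = 0$ ($s = - \frac{270 \cdot \frac{1}{4} \cdot 0}{2} = - \frac{270 \cdot 0}{2} = \left(- \frac{1}{2}\right) 0 = 0$)
$\frac{s}{-35772} + \frac{8108}{17064 - -10480} = \frac{0}{-35772} + \frac{8108}{17064 - -10480} = 0 \left(- \frac{1}{35772}\right) + \frac{8108}{17064 + 10480} = 0 + \frac{8108}{27544} = 0 + 8108 \cdot \frac{1}{27544} = 0 + \frac{2027}{6886} = \frac{2027}{6886}$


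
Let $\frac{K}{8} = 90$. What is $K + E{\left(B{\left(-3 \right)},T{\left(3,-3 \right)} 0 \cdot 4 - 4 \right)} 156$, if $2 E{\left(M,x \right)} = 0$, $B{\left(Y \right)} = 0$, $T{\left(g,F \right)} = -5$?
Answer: $720$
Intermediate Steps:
$K = 720$ ($K = 8 \cdot 90 = 720$)
$E{\left(M,x \right)} = 0$ ($E{\left(M,x \right)} = \frac{1}{2} \cdot 0 = 0$)
$K + E{\left(B{\left(-3 \right)},T{\left(3,-3 \right)} 0 \cdot 4 - 4 \right)} 156 = 720 + 0 \cdot 156 = 720 + 0 = 720$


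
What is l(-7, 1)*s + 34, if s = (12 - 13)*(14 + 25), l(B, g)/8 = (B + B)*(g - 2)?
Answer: -4334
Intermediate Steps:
l(B, g) = 16*B*(-2 + g) (l(B, g) = 8*((B + B)*(g - 2)) = 8*((2*B)*(-2 + g)) = 8*(2*B*(-2 + g)) = 16*B*(-2 + g))
s = -39 (s = -1*39 = -39)
l(-7, 1)*s + 34 = (16*(-7)*(-2 + 1))*(-39) + 34 = (16*(-7)*(-1))*(-39) + 34 = 112*(-39) + 34 = -4368 + 34 = -4334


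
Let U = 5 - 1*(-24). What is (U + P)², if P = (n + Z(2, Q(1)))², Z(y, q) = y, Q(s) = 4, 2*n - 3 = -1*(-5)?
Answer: 4225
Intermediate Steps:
n = 4 (n = 3/2 + (-1*(-5))/2 = 3/2 + (½)*5 = 3/2 + 5/2 = 4)
P = 36 (P = (4 + 2)² = 6² = 36)
U = 29 (U = 5 + 24 = 29)
(U + P)² = (29 + 36)² = 65² = 4225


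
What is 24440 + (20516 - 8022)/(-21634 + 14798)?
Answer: 83529673/3418 ≈ 24438.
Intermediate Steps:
24440 + (20516 - 8022)/(-21634 + 14798) = 24440 + 12494/(-6836) = 24440 + 12494*(-1/6836) = 24440 - 6247/3418 = 83529673/3418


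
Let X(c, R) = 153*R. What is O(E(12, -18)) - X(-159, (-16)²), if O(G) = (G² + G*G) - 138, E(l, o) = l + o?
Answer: -39234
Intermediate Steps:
O(G) = -138 + 2*G² (O(G) = (G² + G²) - 138 = 2*G² - 138 = -138 + 2*G²)
O(E(12, -18)) - X(-159, (-16)²) = (-138 + 2*(12 - 18)²) - 153*(-16)² = (-138 + 2*(-6)²) - 153*256 = (-138 + 2*36) - 1*39168 = (-138 + 72) - 39168 = -66 - 39168 = -39234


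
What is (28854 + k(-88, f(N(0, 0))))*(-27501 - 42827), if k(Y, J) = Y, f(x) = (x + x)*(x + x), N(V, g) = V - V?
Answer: -2023055248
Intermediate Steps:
N(V, g) = 0
f(x) = 4*x² (f(x) = (2*x)*(2*x) = 4*x²)
(28854 + k(-88, f(N(0, 0))))*(-27501 - 42827) = (28854 - 88)*(-27501 - 42827) = 28766*(-70328) = -2023055248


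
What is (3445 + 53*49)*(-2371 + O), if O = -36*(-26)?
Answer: -8670270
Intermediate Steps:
O = 936
(3445 + 53*49)*(-2371 + O) = (3445 + 53*49)*(-2371 + 936) = (3445 + 2597)*(-1435) = 6042*(-1435) = -8670270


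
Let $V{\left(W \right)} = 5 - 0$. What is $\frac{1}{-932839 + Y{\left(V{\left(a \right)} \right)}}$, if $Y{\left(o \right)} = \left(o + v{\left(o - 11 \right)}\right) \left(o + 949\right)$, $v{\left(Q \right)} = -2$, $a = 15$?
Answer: $- \frac{1}{929977} \approx -1.0753 \cdot 10^{-6}$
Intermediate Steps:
$V{\left(W \right)} = 5$ ($V{\left(W \right)} = 5 + 0 = 5$)
$Y{\left(o \right)} = \left(-2 + o\right) \left(949 + o\right)$ ($Y{\left(o \right)} = \left(o - 2\right) \left(o + 949\right) = \left(-2 + o\right) \left(949 + o\right)$)
$\frac{1}{-932839 + Y{\left(V{\left(a \right)} \right)}} = \frac{1}{-932839 + \left(-1898 + 5^{2} + 947 \cdot 5\right)} = \frac{1}{-932839 + \left(-1898 + 25 + 4735\right)} = \frac{1}{-932839 + 2862} = \frac{1}{-929977} = - \frac{1}{929977}$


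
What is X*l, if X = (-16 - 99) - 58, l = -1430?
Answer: 247390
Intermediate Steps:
X = -173 (X = -115 - 58 = -173)
X*l = -173*(-1430) = 247390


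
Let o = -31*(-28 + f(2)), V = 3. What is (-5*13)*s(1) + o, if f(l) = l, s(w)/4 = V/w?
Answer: 26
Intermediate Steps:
s(w) = 12/w (s(w) = 4*(3/w) = 12/w)
o = 806 (o = -31*(-28 + 2) = -31*(-26) = 806)
(-5*13)*s(1) + o = (-5*13)*(12/1) + 806 = -780 + 806 = 26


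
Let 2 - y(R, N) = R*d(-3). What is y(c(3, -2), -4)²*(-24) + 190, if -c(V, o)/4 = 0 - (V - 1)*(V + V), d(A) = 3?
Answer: -483746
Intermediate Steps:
c(V, o) = 8*V*(-1 + V) (c(V, o) = -4*(0 - (V - 1)*(V + V)) = -4*(0 - (-1 + V)*2*V) = -4*(0 - 2*V*(-1 + V)) = -(-8)*V*(-1 + V) = 8*V*(-1 + V))
y(R, N) = 2 - 3*R (y(R, N) = 2 - R*3 = 2 - 3*R)
y(c(3, -2), -4)²*(-24) + 190 = (2 - 24*3*(-1 + 3))²*(-24) + 190 = (2 - 24*3*2)²*(-24) + 190 = (2 - 3*48)²*(-24) + 190 = (2 - 144)²*(-24) + 190 = (-142)²*(-24) + 190 = 20164*(-24) + 190 = -483936 + 190 = -483746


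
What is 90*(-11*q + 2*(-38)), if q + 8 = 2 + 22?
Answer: -22680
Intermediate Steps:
q = 16 (q = -8 + (2 + 22) = -8 + 24 = 16)
90*(-11*q + 2*(-38)) = 90*(-11*16 + 2*(-38)) = 90*(-176 - 76) = 90*(-252) = -22680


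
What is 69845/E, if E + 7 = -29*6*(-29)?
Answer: 69845/5039 ≈ 13.861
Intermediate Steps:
E = 5039 (E = -7 - 29*6*(-29) = -7 - 174*(-29) = -7 + 5046 = 5039)
69845/E = 69845/5039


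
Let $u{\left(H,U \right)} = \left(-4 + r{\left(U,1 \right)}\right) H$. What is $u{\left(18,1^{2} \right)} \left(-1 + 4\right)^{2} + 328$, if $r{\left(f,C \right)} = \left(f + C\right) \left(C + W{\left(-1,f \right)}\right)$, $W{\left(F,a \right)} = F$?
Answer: $-320$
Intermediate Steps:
$r{\left(f,C \right)} = \left(-1 + C\right) \left(C + f\right)$ ($r{\left(f,C \right)} = \left(f + C\right) \left(C - 1\right) = \left(C + f\right) \left(-1 + C\right) = \left(-1 + C\right) \left(C + f\right)$)
$u{\left(H,U \right)} = - 4 H$ ($u{\left(H,U \right)} = \left(-4 + \left(1^{2} - 1 - U + 1 U\right)\right) H = \left(-4 + \left(1 - 1 - U + U\right)\right) H = \left(-4 + 0\right) H = - 4 H$)
$u{\left(18,1^{2} \right)} \left(-1 + 4\right)^{2} + 328 = \left(-4\right) 18 \left(-1 + 4\right)^{2} + 328 = - 72 \cdot 3^{2} + 328 = \left(-72\right) 9 + 328 = -648 + 328 = -320$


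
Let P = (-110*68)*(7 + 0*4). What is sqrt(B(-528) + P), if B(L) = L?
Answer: 2*I*sqrt(13222) ≈ 229.97*I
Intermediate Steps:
P = -52360 (P = -7480*(7 + 0) = -7480*7 = -52360)
sqrt(B(-528) + P) = sqrt(-528 - 52360) = sqrt(-52888) = 2*I*sqrt(13222)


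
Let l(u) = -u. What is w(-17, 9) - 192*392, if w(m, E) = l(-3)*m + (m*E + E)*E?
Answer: -76611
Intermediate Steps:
w(m, E) = 3*m + E*(E + E*m) (w(m, E) = (-1*(-3))*m + (m*E + E)*E = 3*m + (E*m + E)*E = 3*m + (E + E*m)*E = 3*m + E*(E + E*m))
w(-17, 9) - 192*392 = (9² + 3*(-17) - 17*9²) - 192*392 = (81 - 51 - 17*81) - 75264 = (81 - 51 - 1377) - 75264 = -1347 - 75264 = -76611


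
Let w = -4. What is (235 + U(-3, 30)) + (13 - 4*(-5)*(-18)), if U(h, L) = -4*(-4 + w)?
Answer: -80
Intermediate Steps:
U(h, L) = 32 (U(h, L) = -4*(-4 - 4) = -4*(-8) = 32)
(235 + U(-3, 30)) + (13 - 4*(-5)*(-18)) = (235 + 32) + (13 - 4*(-5)*(-18)) = 267 + (13 + 20*(-18)) = 267 + (13 - 360) = 267 - 347 = -80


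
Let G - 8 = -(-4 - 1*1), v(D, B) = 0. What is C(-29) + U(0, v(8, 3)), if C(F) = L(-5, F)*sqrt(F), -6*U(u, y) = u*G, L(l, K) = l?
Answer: -5*I*sqrt(29) ≈ -26.926*I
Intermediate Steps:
G = 13 (G = 8 - (-4 - 1*1) = 8 - (-4 - 1) = 8 - 1*(-5) = 8 + 5 = 13)
U(u, y) = -13*u/6 (U(u, y) = -u*13/6 = -13*u/6)
C(F) = -5*sqrt(F)
C(-29) + U(0, v(8, 3)) = -5*I*sqrt(29) - 13/6*0 = -5*I*sqrt(29) + 0 = -5*I*sqrt(29)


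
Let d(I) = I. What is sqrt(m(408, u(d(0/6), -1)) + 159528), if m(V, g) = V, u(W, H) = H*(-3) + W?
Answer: 56*sqrt(51) ≈ 399.92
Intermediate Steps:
u(W, H) = W - 3*H (u(W, H) = -3*H + W = W - 3*H)
sqrt(m(408, u(d(0/6), -1)) + 159528) = sqrt(408 + 159528) = sqrt(159936) = 56*sqrt(51)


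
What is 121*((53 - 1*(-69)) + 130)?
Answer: 30492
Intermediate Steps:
121*((53 - 1*(-69)) + 130) = 121*((53 + 69) + 130) = 121*(122 + 130) = 121*252 = 30492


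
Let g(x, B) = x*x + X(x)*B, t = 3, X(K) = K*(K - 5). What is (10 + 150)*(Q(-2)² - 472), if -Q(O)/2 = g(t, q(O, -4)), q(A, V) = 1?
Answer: -69760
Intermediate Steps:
X(K) = K*(-5 + K)
g(x, B) = x² + B*x*(-5 + x) (g(x, B) = x*x + (x*(-5 + x))*B = x² + B*x*(-5 + x))
Q(O) = -6 (Q(O) = -6*(3 + 1*(-5 + 3)) = -6*(3 + 1*(-2)) = -6*(3 - 2) = -6)
(10 + 150)*(Q(-2)² - 472) = (10 + 150)*((-6)² - 472) = 160*(36 - 472) = 160*(-436) = -69760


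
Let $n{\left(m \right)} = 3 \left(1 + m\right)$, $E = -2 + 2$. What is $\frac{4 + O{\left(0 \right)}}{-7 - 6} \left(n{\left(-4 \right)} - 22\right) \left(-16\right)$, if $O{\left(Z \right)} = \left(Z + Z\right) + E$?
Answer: $- \frac{1984}{13} \approx -152.62$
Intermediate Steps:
$E = 0$
$O{\left(Z \right)} = 2 Z$ ($O{\left(Z \right)} = \left(Z + Z\right) + 0 = 2 Z + 0 = 2 Z$)
$n{\left(m \right)} = 3 + 3 m$
$\frac{4 + O{\left(0 \right)}}{-7 - 6} \left(n{\left(-4 \right)} - 22\right) \left(-16\right) = \frac{4 + 2 \cdot 0}{-7 - 6} \left(\left(3 + 3 \left(-4\right)\right) - 22\right) \left(-16\right) = \frac{4 + 0}{-13} \left(\left(3 - 12\right) - 22\right) \left(-16\right) = 4 \left(- \frac{1}{13}\right) \left(-9 - 22\right) \left(-16\right) = \left(- \frac{4}{13}\right) \left(-31\right) \left(-16\right) = \frac{124}{13} \left(-16\right) = - \frac{1984}{13}$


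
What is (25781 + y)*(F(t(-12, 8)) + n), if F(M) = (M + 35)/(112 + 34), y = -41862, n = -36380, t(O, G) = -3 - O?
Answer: 42706601158/73 ≈ 5.8502e+8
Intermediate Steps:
F(M) = 35/146 + M/146 (F(M) = (35 + M)/146 = (35 + M)*(1/146) = 35/146 + M/146)
(25781 + y)*(F(t(-12, 8)) + n) = (25781 - 41862)*((35/146 + (-3 - 1*(-12))/146) - 36380) = -16081*((35/146 + (-3 + 12)/146) - 36380) = -16081*((35/146 + (1/146)*9) - 36380) = -16081*((35/146 + 9/146) - 36380) = -16081*(22/73 - 36380) = -16081*(-2655718/73) = 42706601158/73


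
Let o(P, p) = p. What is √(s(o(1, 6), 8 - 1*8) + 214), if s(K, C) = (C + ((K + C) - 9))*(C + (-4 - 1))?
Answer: √229 ≈ 15.133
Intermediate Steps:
s(K, C) = (-5 + C)*(-9 + K + 2*C) (s(K, C) = (C + ((C + K) - 9))*(C - 5) = (C + (-9 + C + K))*(-5 + C) = (-9 + K + 2*C)*(-5 + C) = (-5 + C)*(-9 + K + 2*C))
√(s(o(1, 6), 8 - 1*8) + 214) = √((45 - 19*(8 - 1*8) - 5*6 + 2*(8 - 1*8)² + (8 - 1*8)*6) + 214) = √((45 - 19*(8 - 8) - 30 + 2*(8 - 8)² + (8 - 8)*6) + 214) = √((45 - 19*0 - 30 + 2*0² + 0*6) + 214) = √((45 + 0 - 30 + 2*0 + 0) + 214) = √((45 + 0 - 30 + 0 + 0) + 214) = √(15 + 214) = √229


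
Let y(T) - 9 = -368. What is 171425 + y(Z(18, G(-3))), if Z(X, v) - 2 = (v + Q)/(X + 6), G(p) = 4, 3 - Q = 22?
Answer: 171066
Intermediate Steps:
Q = -19 (Q = 3 - 1*22 = 3 - 22 = -19)
Z(X, v) = 2 + (-19 + v)/(6 + X) (Z(X, v) = 2 + (v - 19)/(X + 6) = 2 + (-19 + v)/(6 + X))
y(T) = -359 (y(T) = 9 - 368 = -359)
171425 + y(Z(18, G(-3))) = 171425 - 359 = 171066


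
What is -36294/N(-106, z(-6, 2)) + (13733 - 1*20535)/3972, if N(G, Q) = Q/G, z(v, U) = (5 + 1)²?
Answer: 212231813/1986 ≈ 1.0686e+5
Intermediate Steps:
z(v, U) = 36 (z(v, U) = 6² = 36)
-36294/N(-106, z(-6, 2)) + (13733 - 1*20535)/3972 = -36294/(36/(-106)) + (13733 - 1*20535)/3972 = -36294/(36*(-1/106)) + (13733 - 20535)*(1/3972) = -36294/(-18/53) - 6802*1/3972 = -36294*(-53/18) - 3401/1986 = 320597/3 - 3401/1986 = 212231813/1986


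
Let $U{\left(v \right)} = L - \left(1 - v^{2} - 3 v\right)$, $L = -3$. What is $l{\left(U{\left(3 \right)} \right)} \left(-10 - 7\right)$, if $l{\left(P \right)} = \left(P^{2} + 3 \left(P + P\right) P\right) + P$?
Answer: $-23562$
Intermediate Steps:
$U{\left(v \right)} = -4 + v^{2} + 3 v$ ($U{\left(v \right)} = -3 - \left(1 - v^{2} - 3 v\right) = -3 + \left(-1 + v^{2} + 3 v\right) = -4 + v^{2} + 3 v$)
$l{\left(P \right)} = P + 7 P^{2}$ ($l{\left(P \right)} = \left(P^{2} + 3 \cdot 2 P P\right) + P = \left(P^{2} + 6 P P\right) + P = \left(P^{2} + 6 P^{2}\right) + P = 7 P^{2} + P = P + 7 P^{2}$)
$l{\left(U{\left(3 \right)} \right)} \left(-10 - 7\right) = \left(-4 + 3^{2} + 3 \cdot 3\right) \left(1 + 7 \left(-4 + 3^{2} + 3 \cdot 3\right)\right) \left(-10 - 7\right) = \left(-4 + 9 + 9\right) \left(1 + 7 \left(-4 + 9 + 9\right)\right) \left(-17\right) = 14 \left(1 + 7 \cdot 14\right) \left(-17\right) = 14 \left(1 + 98\right) \left(-17\right) = 14 \cdot 99 \left(-17\right) = 1386 \left(-17\right) = -23562$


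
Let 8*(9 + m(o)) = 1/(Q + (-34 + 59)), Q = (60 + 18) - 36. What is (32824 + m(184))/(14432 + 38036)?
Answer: 17588841/28122848 ≈ 0.62543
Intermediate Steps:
Q = 42 (Q = 78 - 36 = 42)
m(o) = -4823/536 (m(o) = -9 + 1/(8*(42 + (-34 + 59))) = -9 + 1/(8*(42 + 25)) = -9 + (⅛)/67 = -9 + (⅛)*(1/67) = -9 + 1/536 = -4823/536)
(32824 + m(184))/(14432 + 38036) = (32824 - 4823/536)/(14432 + 38036) = (17588841/536)/52468 = (17588841/536)*(1/52468) = 17588841/28122848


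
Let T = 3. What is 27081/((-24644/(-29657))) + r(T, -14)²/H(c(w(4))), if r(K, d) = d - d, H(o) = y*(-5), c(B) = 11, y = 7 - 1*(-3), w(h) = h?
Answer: 803141217/24644 ≈ 32590.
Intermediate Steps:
y = 10 (y = 7 + 3 = 10)
H(o) = -50 (H(o) = 10*(-5) = -50)
r(K, d) = 0
27081/((-24644/(-29657))) + r(T, -14)²/H(c(w(4))) = 27081/((-24644/(-29657))) + 0²/(-50) = 27081/((-24644*(-1/29657))) + 0*(-1/50) = 27081/(24644/29657) + 0 = 27081*(29657/24644) + 0 = 803141217/24644 + 0 = 803141217/24644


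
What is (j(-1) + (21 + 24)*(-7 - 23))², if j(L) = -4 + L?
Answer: 1836025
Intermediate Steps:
(j(-1) + (21 + 24)*(-7 - 23))² = ((-4 - 1) + (21 + 24)*(-7 - 23))² = (-5 + 45*(-30))² = (-5 - 1350)² = (-1355)² = 1836025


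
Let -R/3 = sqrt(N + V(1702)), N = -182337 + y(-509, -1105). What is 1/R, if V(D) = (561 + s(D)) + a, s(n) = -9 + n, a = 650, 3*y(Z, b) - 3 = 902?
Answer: I*sqrt(1612182)/1612182 ≈ 0.00078758*I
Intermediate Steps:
y(Z, b) = 905/3 (y(Z, b) = 1 + (1/3)*902 = 1 + 902/3 = 905/3)
V(D) = 1202 + D (V(D) = (561 + (-9 + D)) + 650 = (552 + D) + 650 = 1202 + D)
N = -546106/3 (N = -182337 + 905/3 = -546106/3 ≈ -1.8204e+5)
R = -I*sqrt(1612182) (R = -3*sqrt(-546106/3 + (1202 + 1702)) = -3*sqrt(-546106/3 + 2904) = -I*sqrt(1612182) ≈ -1269.7*I)
1/R = 1/(-I*sqrt(1612182)) = I*sqrt(1612182)/1612182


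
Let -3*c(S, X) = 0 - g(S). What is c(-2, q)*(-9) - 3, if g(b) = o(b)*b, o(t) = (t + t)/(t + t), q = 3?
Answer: 3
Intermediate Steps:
o(t) = 1 (o(t) = (2*t)/((2*t)) = (2*t)*(1/(2*t)) = 1)
g(b) = b (g(b) = 1*b = b)
c(S, X) = S/3 (c(S, X) = -(0 - S)/3 = -(-1)*S/3 = S/3)
c(-2, q)*(-9) - 3 = ((1/3)*(-2))*(-9) - 3 = -2/3*(-9) - 3 = 6 - 3 = 3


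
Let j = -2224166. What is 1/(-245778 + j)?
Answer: -1/2469944 ≈ -4.0487e-7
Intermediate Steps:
1/(-245778 + j) = 1/(-245778 - 2224166) = 1/(-2469944) = -1/2469944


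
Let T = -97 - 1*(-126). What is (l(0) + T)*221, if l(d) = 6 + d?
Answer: 7735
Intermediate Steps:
T = 29 (T = -97 + 126 = 29)
(l(0) + T)*221 = ((6 + 0) + 29)*221 = (6 + 29)*221 = 35*221 = 7735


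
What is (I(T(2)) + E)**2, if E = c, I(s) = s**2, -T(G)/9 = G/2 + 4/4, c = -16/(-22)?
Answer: 12759184/121 ≈ 1.0545e+5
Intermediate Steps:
c = 8/11 (c = -16*(-1/22) = 8/11 ≈ 0.72727)
T(G) = -9 - 9*G/2 (T(G) = -9*(G/2 + 4/4) = -9*(G*(1/2) + 4*(1/4)) = -9*(G/2 + 1) = -9*(1 + G/2) = -9 - 9*G/2)
E = 8/11 ≈ 0.72727
(I(T(2)) + E)**2 = ((-9 - 9/2*2)**2 + 8/11)**2 = ((-9 - 9)**2 + 8/11)**2 = ((-18)**2 + 8/11)**2 = (324 + 8/11)**2 = (3572/11)**2 = 12759184/121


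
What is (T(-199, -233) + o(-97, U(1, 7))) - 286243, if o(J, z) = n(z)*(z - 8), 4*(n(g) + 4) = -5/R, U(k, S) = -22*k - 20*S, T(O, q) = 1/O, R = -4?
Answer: -454700879/1592 ≈ -2.8562e+5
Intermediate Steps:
n(g) = -59/16 (n(g) = -4 + (-5/(-4))/4 = -4 + (-5*(-¼))/4 = -4 + (¼)*(5/4) = -4 + 5/16 = -59/16)
o(J, z) = 59/2 - 59*z/16 (o(J, z) = -59*(z - 8)/16 = -59*(-8 + z)/16 = 59/2 - 59*z/16)
(T(-199, -233) + o(-97, U(1, 7))) - 286243 = (1/(-199) + (59/2 - 59*(-22*1 - 20*7)/16)) - 286243 = (-1/199 + (59/2 - 59*(-22 - 140)/16)) - 286243 = (-1/199 + (59/2 - 59/16*(-162))) - 286243 = (-1/199 + (59/2 + 4779/8)) - 286243 = (-1/199 + 5015/8) - 286243 = 997977/1592 - 286243 = -454700879/1592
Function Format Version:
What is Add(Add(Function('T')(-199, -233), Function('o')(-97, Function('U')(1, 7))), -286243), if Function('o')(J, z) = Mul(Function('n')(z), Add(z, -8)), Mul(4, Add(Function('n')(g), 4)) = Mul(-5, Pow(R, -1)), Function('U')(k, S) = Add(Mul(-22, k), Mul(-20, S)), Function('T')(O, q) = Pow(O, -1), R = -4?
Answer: Rational(-454700879, 1592) ≈ -2.8562e+5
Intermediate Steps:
Function('n')(g) = Rational(-59, 16) (Function('n')(g) = Add(-4, Mul(Rational(1, 4), Mul(-5, Pow(-4, -1)))) = Add(-4, Mul(Rational(1, 4), Mul(-5, Rational(-1, 4)))) = Add(-4, Mul(Rational(1, 4), Rational(5, 4))) = Add(-4, Rational(5, 16)) = Rational(-59, 16))
Function('o')(J, z) = Add(Rational(59, 2), Mul(Rational(-59, 16), z)) (Function('o')(J, z) = Mul(Rational(-59, 16), Add(z, -8)) = Mul(Rational(-59, 16), Add(-8, z)) = Add(Rational(59, 2), Mul(Rational(-59, 16), z)))
Add(Add(Function('T')(-199, -233), Function('o')(-97, Function('U')(1, 7))), -286243) = Add(Add(Pow(-199, -1), Add(Rational(59, 2), Mul(Rational(-59, 16), Add(Mul(-22, 1), Mul(-20, 7))))), -286243) = Add(Add(Rational(-1, 199), Add(Rational(59, 2), Mul(Rational(-59, 16), Add(-22, -140)))), -286243) = Add(Add(Rational(-1, 199), Add(Rational(59, 2), Mul(Rational(-59, 16), -162))), -286243) = Add(Add(Rational(-1, 199), Add(Rational(59, 2), Rational(4779, 8))), -286243) = Add(Add(Rational(-1, 199), Rational(5015, 8)), -286243) = Add(Rational(997977, 1592), -286243) = Rational(-454700879, 1592)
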